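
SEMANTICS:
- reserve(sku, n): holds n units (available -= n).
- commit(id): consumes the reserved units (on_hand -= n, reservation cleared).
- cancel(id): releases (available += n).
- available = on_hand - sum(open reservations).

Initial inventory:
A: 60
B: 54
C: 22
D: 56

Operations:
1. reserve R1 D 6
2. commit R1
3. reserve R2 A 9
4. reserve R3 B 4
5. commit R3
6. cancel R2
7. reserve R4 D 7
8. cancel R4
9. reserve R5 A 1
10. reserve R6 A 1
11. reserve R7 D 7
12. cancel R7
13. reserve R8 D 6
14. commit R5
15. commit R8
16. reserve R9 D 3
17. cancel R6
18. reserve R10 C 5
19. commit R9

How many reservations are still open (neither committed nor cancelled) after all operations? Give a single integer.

Step 1: reserve R1 D 6 -> on_hand[A=60 B=54 C=22 D=56] avail[A=60 B=54 C=22 D=50] open={R1}
Step 2: commit R1 -> on_hand[A=60 B=54 C=22 D=50] avail[A=60 B=54 C=22 D=50] open={}
Step 3: reserve R2 A 9 -> on_hand[A=60 B=54 C=22 D=50] avail[A=51 B=54 C=22 D=50] open={R2}
Step 4: reserve R3 B 4 -> on_hand[A=60 B=54 C=22 D=50] avail[A=51 B=50 C=22 D=50] open={R2,R3}
Step 5: commit R3 -> on_hand[A=60 B=50 C=22 D=50] avail[A=51 B=50 C=22 D=50] open={R2}
Step 6: cancel R2 -> on_hand[A=60 B=50 C=22 D=50] avail[A=60 B=50 C=22 D=50] open={}
Step 7: reserve R4 D 7 -> on_hand[A=60 B=50 C=22 D=50] avail[A=60 B=50 C=22 D=43] open={R4}
Step 8: cancel R4 -> on_hand[A=60 B=50 C=22 D=50] avail[A=60 B=50 C=22 D=50] open={}
Step 9: reserve R5 A 1 -> on_hand[A=60 B=50 C=22 D=50] avail[A=59 B=50 C=22 D=50] open={R5}
Step 10: reserve R6 A 1 -> on_hand[A=60 B=50 C=22 D=50] avail[A=58 B=50 C=22 D=50] open={R5,R6}
Step 11: reserve R7 D 7 -> on_hand[A=60 B=50 C=22 D=50] avail[A=58 B=50 C=22 D=43] open={R5,R6,R7}
Step 12: cancel R7 -> on_hand[A=60 B=50 C=22 D=50] avail[A=58 B=50 C=22 D=50] open={R5,R6}
Step 13: reserve R8 D 6 -> on_hand[A=60 B=50 C=22 D=50] avail[A=58 B=50 C=22 D=44] open={R5,R6,R8}
Step 14: commit R5 -> on_hand[A=59 B=50 C=22 D=50] avail[A=58 B=50 C=22 D=44] open={R6,R8}
Step 15: commit R8 -> on_hand[A=59 B=50 C=22 D=44] avail[A=58 B=50 C=22 D=44] open={R6}
Step 16: reserve R9 D 3 -> on_hand[A=59 B=50 C=22 D=44] avail[A=58 B=50 C=22 D=41] open={R6,R9}
Step 17: cancel R6 -> on_hand[A=59 B=50 C=22 D=44] avail[A=59 B=50 C=22 D=41] open={R9}
Step 18: reserve R10 C 5 -> on_hand[A=59 B=50 C=22 D=44] avail[A=59 B=50 C=17 D=41] open={R10,R9}
Step 19: commit R9 -> on_hand[A=59 B=50 C=22 D=41] avail[A=59 B=50 C=17 D=41] open={R10}
Open reservations: ['R10'] -> 1

Answer: 1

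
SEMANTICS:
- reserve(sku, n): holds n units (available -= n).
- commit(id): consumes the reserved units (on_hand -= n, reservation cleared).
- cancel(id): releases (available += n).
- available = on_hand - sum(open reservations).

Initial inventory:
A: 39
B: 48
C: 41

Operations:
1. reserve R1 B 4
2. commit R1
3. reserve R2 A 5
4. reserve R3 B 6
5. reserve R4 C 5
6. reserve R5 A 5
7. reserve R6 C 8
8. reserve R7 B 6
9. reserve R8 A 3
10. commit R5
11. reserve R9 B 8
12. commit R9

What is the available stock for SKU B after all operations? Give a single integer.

Answer: 24

Derivation:
Step 1: reserve R1 B 4 -> on_hand[A=39 B=48 C=41] avail[A=39 B=44 C=41] open={R1}
Step 2: commit R1 -> on_hand[A=39 B=44 C=41] avail[A=39 B=44 C=41] open={}
Step 3: reserve R2 A 5 -> on_hand[A=39 B=44 C=41] avail[A=34 B=44 C=41] open={R2}
Step 4: reserve R3 B 6 -> on_hand[A=39 B=44 C=41] avail[A=34 B=38 C=41] open={R2,R3}
Step 5: reserve R4 C 5 -> on_hand[A=39 B=44 C=41] avail[A=34 B=38 C=36] open={R2,R3,R4}
Step 6: reserve R5 A 5 -> on_hand[A=39 B=44 C=41] avail[A=29 B=38 C=36] open={R2,R3,R4,R5}
Step 7: reserve R6 C 8 -> on_hand[A=39 B=44 C=41] avail[A=29 B=38 C=28] open={R2,R3,R4,R5,R6}
Step 8: reserve R7 B 6 -> on_hand[A=39 B=44 C=41] avail[A=29 B=32 C=28] open={R2,R3,R4,R5,R6,R7}
Step 9: reserve R8 A 3 -> on_hand[A=39 B=44 C=41] avail[A=26 B=32 C=28] open={R2,R3,R4,R5,R6,R7,R8}
Step 10: commit R5 -> on_hand[A=34 B=44 C=41] avail[A=26 B=32 C=28] open={R2,R3,R4,R6,R7,R8}
Step 11: reserve R9 B 8 -> on_hand[A=34 B=44 C=41] avail[A=26 B=24 C=28] open={R2,R3,R4,R6,R7,R8,R9}
Step 12: commit R9 -> on_hand[A=34 B=36 C=41] avail[A=26 B=24 C=28] open={R2,R3,R4,R6,R7,R8}
Final available[B] = 24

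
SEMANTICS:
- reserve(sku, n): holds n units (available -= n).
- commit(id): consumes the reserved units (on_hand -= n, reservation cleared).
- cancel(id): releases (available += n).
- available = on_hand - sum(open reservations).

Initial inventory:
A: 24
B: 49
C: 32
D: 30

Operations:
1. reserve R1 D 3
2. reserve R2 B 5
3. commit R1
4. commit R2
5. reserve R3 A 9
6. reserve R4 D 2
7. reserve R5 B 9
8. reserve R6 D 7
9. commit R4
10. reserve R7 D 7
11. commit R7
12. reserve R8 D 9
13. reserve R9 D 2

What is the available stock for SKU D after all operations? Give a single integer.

Step 1: reserve R1 D 3 -> on_hand[A=24 B=49 C=32 D=30] avail[A=24 B=49 C=32 D=27] open={R1}
Step 2: reserve R2 B 5 -> on_hand[A=24 B=49 C=32 D=30] avail[A=24 B=44 C=32 D=27] open={R1,R2}
Step 3: commit R1 -> on_hand[A=24 B=49 C=32 D=27] avail[A=24 B=44 C=32 D=27] open={R2}
Step 4: commit R2 -> on_hand[A=24 B=44 C=32 D=27] avail[A=24 B=44 C=32 D=27] open={}
Step 5: reserve R3 A 9 -> on_hand[A=24 B=44 C=32 D=27] avail[A=15 B=44 C=32 D=27] open={R3}
Step 6: reserve R4 D 2 -> on_hand[A=24 B=44 C=32 D=27] avail[A=15 B=44 C=32 D=25] open={R3,R4}
Step 7: reserve R5 B 9 -> on_hand[A=24 B=44 C=32 D=27] avail[A=15 B=35 C=32 D=25] open={R3,R4,R5}
Step 8: reserve R6 D 7 -> on_hand[A=24 B=44 C=32 D=27] avail[A=15 B=35 C=32 D=18] open={R3,R4,R5,R6}
Step 9: commit R4 -> on_hand[A=24 B=44 C=32 D=25] avail[A=15 B=35 C=32 D=18] open={R3,R5,R6}
Step 10: reserve R7 D 7 -> on_hand[A=24 B=44 C=32 D=25] avail[A=15 B=35 C=32 D=11] open={R3,R5,R6,R7}
Step 11: commit R7 -> on_hand[A=24 B=44 C=32 D=18] avail[A=15 B=35 C=32 D=11] open={R3,R5,R6}
Step 12: reserve R8 D 9 -> on_hand[A=24 B=44 C=32 D=18] avail[A=15 B=35 C=32 D=2] open={R3,R5,R6,R8}
Step 13: reserve R9 D 2 -> on_hand[A=24 B=44 C=32 D=18] avail[A=15 B=35 C=32 D=0] open={R3,R5,R6,R8,R9}
Final available[D] = 0

Answer: 0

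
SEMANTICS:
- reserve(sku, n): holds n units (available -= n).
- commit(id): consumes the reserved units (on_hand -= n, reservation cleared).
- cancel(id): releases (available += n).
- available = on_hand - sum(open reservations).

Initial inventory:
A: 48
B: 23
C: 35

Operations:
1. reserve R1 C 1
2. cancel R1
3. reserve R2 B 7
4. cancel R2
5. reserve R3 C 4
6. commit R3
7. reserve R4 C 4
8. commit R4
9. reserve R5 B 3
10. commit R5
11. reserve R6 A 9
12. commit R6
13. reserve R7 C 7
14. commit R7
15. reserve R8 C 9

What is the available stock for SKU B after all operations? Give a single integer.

Answer: 20

Derivation:
Step 1: reserve R1 C 1 -> on_hand[A=48 B=23 C=35] avail[A=48 B=23 C=34] open={R1}
Step 2: cancel R1 -> on_hand[A=48 B=23 C=35] avail[A=48 B=23 C=35] open={}
Step 3: reserve R2 B 7 -> on_hand[A=48 B=23 C=35] avail[A=48 B=16 C=35] open={R2}
Step 4: cancel R2 -> on_hand[A=48 B=23 C=35] avail[A=48 B=23 C=35] open={}
Step 5: reserve R3 C 4 -> on_hand[A=48 B=23 C=35] avail[A=48 B=23 C=31] open={R3}
Step 6: commit R3 -> on_hand[A=48 B=23 C=31] avail[A=48 B=23 C=31] open={}
Step 7: reserve R4 C 4 -> on_hand[A=48 B=23 C=31] avail[A=48 B=23 C=27] open={R4}
Step 8: commit R4 -> on_hand[A=48 B=23 C=27] avail[A=48 B=23 C=27] open={}
Step 9: reserve R5 B 3 -> on_hand[A=48 B=23 C=27] avail[A=48 B=20 C=27] open={R5}
Step 10: commit R5 -> on_hand[A=48 B=20 C=27] avail[A=48 B=20 C=27] open={}
Step 11: reserve R6 A 9 -> on_hand[A=48 B=20 C=27] avail[A=39 B=20 C=27] open={R6}
Step 12: commit R6 -> on_hand[A=39 B=20 C=27] avail[A=39 B=20 C=27] open={}
Step 13: reserve R7 C 7 -> on_hand[A=39 B=20 C=27] avail[A=39 B=20 C=20] open={R7}
Step 14: commit R7 -> on_hand[A=39 B=20 C=20] avail[A=39 B=20 C=20] open={}
Step 15: reserve R8 C 9 -> on_hand[A=39 B=20 C=20] avail[A=39 B=20 C=11] open={R8}
Final available[B] = 20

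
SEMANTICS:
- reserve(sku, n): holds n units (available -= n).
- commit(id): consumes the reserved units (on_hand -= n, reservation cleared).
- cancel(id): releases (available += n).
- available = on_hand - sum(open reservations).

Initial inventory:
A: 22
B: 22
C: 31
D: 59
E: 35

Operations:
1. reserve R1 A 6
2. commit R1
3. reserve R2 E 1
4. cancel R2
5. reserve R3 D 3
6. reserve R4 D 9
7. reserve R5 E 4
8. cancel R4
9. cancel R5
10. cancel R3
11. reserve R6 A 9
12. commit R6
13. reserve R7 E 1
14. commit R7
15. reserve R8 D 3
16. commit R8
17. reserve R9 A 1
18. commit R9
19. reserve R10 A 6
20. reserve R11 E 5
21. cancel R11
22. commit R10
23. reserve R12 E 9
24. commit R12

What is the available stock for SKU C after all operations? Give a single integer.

Step 1: reserve R1 A 6 -> on_hand[A=22 B=22 C=31 D=59 E=35] avail[A=16 B=22 C=31 D=59 E=35] open={R1}
Step 2: commit R1 -> on_hand[A=16 B=22 C=31 D=59 E=35] avail[A=16 B=22 C=31 D=59 E=35] open={}
Step 3: reserve R2 E 1 -> on_hand[A=16 B=22 C=31 D=59 E=35] avail[A=16 B=22 C=31 D=59 E=34] open={R2}
Step 4: cancel R2 -> on_hand[A=16 B=22 C=31 D=59 E=35] avail[A=16 B=22 C=31 D=59 E=35] open={}
Step 5: reserve R3 D 3 -> on_hand[A=16 B=22 C=31 D=59 E=35] avail[A=16 B=22 C=31 D=56 E=35] open={R3}
Step 6: reserve R4 D 9 -> on_hand[A=16 B=22 C=31 D=59 E=35] avail[A=16 B=22 C=31 D=47 E=35] open={R3,R4}
Step 7: reserve R5 E 4 -> on_hand[A=16 B=22 C=31 D=59 E=35] avail[A=16 B=22 C=31 D=47 E=31] open={R3,R4,R5}
Step 8: cancel R4 -> on_hand[A=16 B=22 C=31 D=59 E=35] avail[A=16 B=22 C=31 D=56 E=31] open={R3,R5}
Step 9: cancel R5 -> on_hand[A=16 B=22 C=31 D=59 E=35] avail[A=16 B=22 C=31 D=56 E=35] open={R3}
Step 10: cancel R3 -> on_hand[A=16 B=22 C=31 D=59 E=35] avail[A=16 B=22 C=31 D=59 E=35] open={}
Step 11: reserve R6 A 9 -> on_hand[A=16 B=22 C=31 D=59 E=35] avail[A=7 B=22 C=31 D=59 E=35] open={R6}
Step 12: commit R6 -> on_hand[A=7 B=22 C=31 D=59 E=35] avail[A=7 B=22 C=31 D=59 E=35] open={}
Step 13: reserve R7 E 1 -> on_hand[A=7 B=22 C=31 D=59 E=35] avail[A=7 B=22 C=31 D=59 E=34] open={R7}
Step 14: commit R7 -> on_hand[A=7 B=22 C=31 D=59 E=34] avail[A=7 B=22 C=31 D=59 E=34] open={}
Step 15: reserve R8 D 3 -> on_hand[A=7 B=22 C=31 D=59 E=34] avail[A=7 B=22 C=31 D=56 E=34] open={R8}
Step 16: commit R8 -> on_hand[A=7 B=22 C=31 D=56 E=34] avail[A=7 B=22 C=31 D=56 E=34] open={}
Step 17: reserve R9 A 1 -> on_hand[A=7 B=22 C=31 D=56 E=34] avail[A=6 B=22 C=31 D=56 E=34] open={R9}
Step 18: commit R9 -> on_hand[A=6 B=22 C=31 D=56 E=34] avail[A=6 B=22 C=31 D=56 E=34] open={}
Step 19: reserve R10 A 6 -> on_hand[A=6 B=22 C=31 D=56 E=34] avail[A=0 B=22 C=31 D=56 E=34] open={R10}
Step 20: reserve R11 E 5 -> on_hand[A=6 B=22 C=31 D=56 E=34] avail[A=0 B=22 C=31 D=56 E=29] open={R10,R11}
Step 21: cancel R11 -> on_hand[A=6 B=22 C=31 D=56 E=34] avail[A=0 B=22 C=31 D=56 E=34] open={R10}
Step 22: commit R10 -> on_hand[A=0 B=22 C=31 D=56 E=34] avail[A=0 B=22 C=31 D=56 E=34] open={}
Step 23: reserve R12 E 9 -> on_hand[A=0 B=22 C=31 D=56 E=34] avail[A=0 B=22 C=31 D=56 E=25] open={R12}
Step 24: commit R12 -> on_hand[A=0 B=22 C=31 D=56 E=25] avail[A=0 B=22 C=31 D=56 E=25] open={}
Final available[C] = 31

Answer: 31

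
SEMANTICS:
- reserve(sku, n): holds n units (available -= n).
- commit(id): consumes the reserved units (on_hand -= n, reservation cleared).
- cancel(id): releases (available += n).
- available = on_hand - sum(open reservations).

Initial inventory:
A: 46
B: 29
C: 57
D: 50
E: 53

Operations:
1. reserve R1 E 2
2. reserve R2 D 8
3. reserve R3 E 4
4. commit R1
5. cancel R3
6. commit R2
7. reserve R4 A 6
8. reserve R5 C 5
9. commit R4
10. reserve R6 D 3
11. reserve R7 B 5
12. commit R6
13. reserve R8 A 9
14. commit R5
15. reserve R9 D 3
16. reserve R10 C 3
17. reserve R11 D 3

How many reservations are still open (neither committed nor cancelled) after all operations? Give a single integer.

Answer: 5

Derivation:
Step 1: reserve R1 E 2 -> on_hand[A=46 B=29 C=57 D=50 E=53] avail[A=46 B=29 C=57 D=50 E=51] open={R1}
Step 2: reserve R2 D 8 -> on_hand[A=46 B=29 C=57 D=50 E=53] avail[A=46 B=29 C=57 D=42 E=51] open={R1,R2}
Step 3: reserve R3 E 4 -> on_hand[A=46 B=29 C=57 D=50 E=53] avail[A=46 B=29 C=57 D=42 E=47] open={R1,R2,R3}
Step 4: commit R1 -> on_hand[A=46 B=29 C=57 D=50 E=51] avail[A=46 B=29 C=57 D=42 E=47] open={R2,R3}
Step 5: cancel R3 -> on_hand[A=46 B=29 C=57 D=50 E=51] avail[A=46 B=29 C=57 D=42 E=51] open={R2}
Step 6: commit R2 -> on_hand[A=46 B=29 C=57 D=42 E=51] avail[A=46 B=29 C=57 D=42 E=51] open={}
Step 7: reserve R4 A 6 -> on_hand[A=46 B=29 C=57 D=42 E=51] avail[A=40 B=29 C=57 D=42 E=51] open={R4}
Step 8: reserve R5 C 5 -> on_hand[A=46 B=29 C=57 D=42 E=51] avail[A=40 B=29 C=52 D=42 E=51] open={R4,R5}
Step 9: commit R4 -> on_hand[A=40 B=29 C=57 D=42 E=51] avail[A=40 B=29 C=52 D=42 E=51] open={R5}
Step 10: reserve R6 D 3 -> on_hand[A=40 B=29 C=57 D=42 E=51] avail[A=40 B=29 C=52 D=39 E=51] open={R5,R6}
Step 11: reserve R7 B 5 -> on_hand[A=40 B=29 C=57 D=42 E=51] avail[A=40 B=24 C=52 D=39 E=51] open={R5,R6,R7}
Step 12: commit R6 -> on_hand[A=40 B=29 C=57 D=39 E=51] avail[A=40 B=24 C=52 D=39 E=51] open={R5,R7}
Step 13: reserve R8 A 9 -> on_hand[A=40 B=29 C=57 D=39 E=51] avail[A=31 B=24 C=52 D=39 E=51] open={R5,R7,R8}
Step 14: commit R5 -> on_hand[A=40 B=29 C=52 D=39 E=51] avail[A=31 B=24 C=52 D=39 E=51] open={R7,R8}
Step 15: reserve R9 D 3 -> on_hand[A=40 B=29 C=52 D=39 E=51] avail[A=31 B=24 C=52 D=36 E=51] open={R7,R8,R9}
Step 16: reserve R10 C 3 -> on_hand[A=40 B=29 C=52 D=39 E=51] avail[A=31 B=24 C=49 D=36 E=51] open={R10,R7,R8,R9}
Step 17: reserve R11 D 3 -> on_hand[A=40 B=29 C=52 D=39 E=51] avail[A=31 B=24 C=49 D=33 E=51] open={R10,R11,R7,R8,R9}
Open reservations: ['R10', 'R11', 'R7', 'R8', 'R9'] -> 5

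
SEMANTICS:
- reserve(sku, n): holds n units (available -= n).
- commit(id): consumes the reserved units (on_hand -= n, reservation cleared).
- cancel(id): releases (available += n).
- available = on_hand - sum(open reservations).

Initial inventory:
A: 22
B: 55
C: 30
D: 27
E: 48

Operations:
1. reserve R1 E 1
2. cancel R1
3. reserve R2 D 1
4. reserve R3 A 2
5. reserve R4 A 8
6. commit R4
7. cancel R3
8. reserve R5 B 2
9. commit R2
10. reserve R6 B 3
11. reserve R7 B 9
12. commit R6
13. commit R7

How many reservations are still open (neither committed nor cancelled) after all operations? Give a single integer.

Answer: 1

Derivation:
Step 1: reserve R1 E 1 -> on_hand[A=22 B=55 C=30 D=27 E=48] avail[A=22 B=55 C=30 D=27 E=47] open={R1}
Step 2: cancel R1 -> on_hand[A=22 B=55 C=30 D=27 E=48] avail[A=22 B=55 C=30 D=27 E=48] open={}
Step 3: reserve R2 D 1 -> on_hand[A=22 B=55 C=30 D=27 E=48] avail[A=22 B=55 C=30 D=26 E=48] open={R2}
Step 4: reserve R3 A 2 -> on_hand[A=22 B=55 C=30 D=27 E=48] avail[A=20 B=55 C=30 D=26 E=48] open={R2,R3}
Step 5: reserve R4 A 8 -> on_hand[A=22 B=55 C=30 D=27 E=48] avail[A=12 B=55 C=30 D=26 E=48] open={R2,R3,R4}
Step 6: commit R4 -> on_hand[A=14 B=55 C=30 D=27 E=48] avail[A=12 B=55 C=30 D=26 E=48] open={R2,R3}
Step 7: cancel R3 -> on_hand[A=14 B=55 C=30 D=27 E=48] avail[A=14 B=55 C=30 D=26 E=48] open={R2}
Step 8: reserve R5 B 2 -> on_hand[A=14 B=55 C=30 D=27 E=48] avail[A=14 B=53 C=30 D=26 E=48] open={R2,R5}
Step 9: commit R2 -> on_hand[A=14 B=55 C=30 D=26 E=48] avail[A=14 B=53 C=30 D=26 E=48] open={R5}
Step 10: reserve R6 B 3 -> on_hand[A=14 B=55 C=30 D=26 E=48] avail[A=14 B=50 C=30 D=26 E=48] open={R5,R6}
Step 11: reserve R7 B 9 -> on_hand[A=14 B=55 C=30 D=26 E=48] avail[A=14 B=41 C=30 D=26 E=48] open={R5,R6,R7}
Step 12: commit R6 -> on_hand[A=14 B=52 C=30 D=26 E=48] avail[A=14 B=41 C=30 D=26 E=48] open={R5,R7}
Step 13: commit R7 -> on_hand[A=14 B=43 C=30 D=26 E=48] avail[A=14 B=41 C=30 D=26 E=48] open={R5}
Open reservations: ['R5'] -> 1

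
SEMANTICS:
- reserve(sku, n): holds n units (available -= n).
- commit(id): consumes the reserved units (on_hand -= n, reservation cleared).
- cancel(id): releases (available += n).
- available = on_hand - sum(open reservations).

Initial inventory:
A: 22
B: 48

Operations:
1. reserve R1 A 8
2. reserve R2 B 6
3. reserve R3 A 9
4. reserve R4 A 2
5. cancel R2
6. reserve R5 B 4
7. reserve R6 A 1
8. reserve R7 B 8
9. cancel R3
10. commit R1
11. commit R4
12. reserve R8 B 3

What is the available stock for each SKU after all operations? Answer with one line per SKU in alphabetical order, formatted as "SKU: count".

Step 1: reserve R1 A 8 -> on_hand[A=22 B=48] avail[A=14 B=48] open={R1}
Step 2: reserve R2 B 6 -> on_hand[A=22 B=48] avail[A=14 B=42] open={R1,R2}
Step 3: reserve R3 A 9 -> on_hand[A=22 B=48] avail[A=5 B=42] open={R1,R2,R3}
Step 4: reserve R4 A 2 -> on_hand[A=22 B=48] avail[A=3 B=42] open={R1,R2,R3,R4}
Step 5: cancel R2 -> on_hand[A=22 B=48] avail[A=3 B=48] open={R1,R3,R4}
Step 6: reserve R5 B 4 -> on_hand[A=22 B=48] avail[A=3 B=44] open={R1,R3,R4,R5}
Step 7: reserve R6 A 1 -> on_hand[A=22 B=48] avail[A=2 B=44] open={R1,R3,R4,R5,R6}
Step 8: reserve R7 B 8 -> on_hand[A=22 B=48] avail[A=2 B=36] open={R1,R3,R4,R5,R6,R7}
Step 9: cancel R3 -> on_hand[A=22 B=48] avail[A=11 B=36] open={R1,R4,R5,R6,R7}
Step 10: commit R1 -> on_hand[A=14 B=48] avail[A=11 B=36] open={R4,R5,R6,R7}
Step 11: commit R4 -> on_hand[A=12 B=48] avail[A=11 B=36] open={R5,R6,R7}
Step 12: reserve R8 B 3 -> on_hand[A=12 B=48] avail[A=11 B=33] open={R5,R6,R7,R8}

Answer: A: 11
B: 33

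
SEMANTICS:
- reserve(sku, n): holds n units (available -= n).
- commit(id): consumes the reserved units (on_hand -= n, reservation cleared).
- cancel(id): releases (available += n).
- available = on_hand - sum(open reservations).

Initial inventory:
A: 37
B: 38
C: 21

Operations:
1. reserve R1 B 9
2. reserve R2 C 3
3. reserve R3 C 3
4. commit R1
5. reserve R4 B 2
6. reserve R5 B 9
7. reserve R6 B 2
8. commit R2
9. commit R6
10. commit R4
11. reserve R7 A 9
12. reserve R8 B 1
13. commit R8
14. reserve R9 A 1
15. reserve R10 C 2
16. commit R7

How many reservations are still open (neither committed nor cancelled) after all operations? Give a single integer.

Step 1: reserve R1 B 9 -> on_hand[A=37 B=38 C=21] avail[A=37 B=29 C=21] open={R1}
Step 2: reserve R2 C 3 -> on_hand[A=37 B=38 C=21] avail[A=37 B=29 C=18] open={R1,R2}
Step 3: reserve R3 C 3 -> on_hand[A=37 B=38 C=21] avail[A=37 B=29 C=15] open={R1,R2,R3}
Step 4: commit R1 -> on_hand[A=37 B=29 C=21] avail[A=37 B=29 C=15] open={R2,R3}
Step 5: reserve R4 B 2 -> on_hand[A=37 B=29 C=21] avail[A=37 B=27 C=15] open={R2,R3,R4}
Step 6: reserve R5 B 9 -> on_hand[A=37 B=29 C=21] avail[A=37 B=18 C=15] open={R2,R3,R4,R5}
Step 7: reserve R6 B 2 -> on_hand[A=37 B=29 C=21] avail[A=37 B=16 C=15] open={R2,R3,R4,R5,R6}
Step 8: commit R2 -> on_hand[A=37 B=29 C=18] avail[A=37 B=16 C=15] open={R3,R4,R5,R6}
Step 9: commit R6 -> on_hand[A=37 B=27 C=18] avail[A=37 B=16 C=15] open={R3,R4,R5}
Step 10: commit R4 -> on_hand[A=37 B=25 C=18] avail[A=37 B=16 C=15] open={R3,R5}
Step 11: reserve R7 A 9 -> on_hand[A=37 B=25 C=18] avail[A=28 B=16 C=15] open={R3,R5,R7}
Step 12: reserve R8 B 1 -> on_hand[A=37 B=25 C=18] avail[A=28 B=15 C=15] open={R3,R5,R7,R8}
Step 13: commit R8 -> on_hand[A=37 B=24 C=18] avail[A=28 B=15 C=15] open={R3,R5,R7}
Step 14: reserve R9 A 1 -> on_hand[A=37 B=24 C=18] avail[A=27 B=15 C=15] open={R3,R5,R7,R9}
Step 15: reserve R10 C 2 -> on_hand[A=37 B=24 C=18] avail[A=27 B=15 C=13] open={R10,R3,R5,R7,R9}
Step 16: commit R7 -> on_hand[A=28 B=24 C=18] avail[A=27 B=15 C=13] open={R10,R3,R5,R9}
Open reservations: ['R10', 'R3', 'R5', 'R9'] -> 4

Answer: 4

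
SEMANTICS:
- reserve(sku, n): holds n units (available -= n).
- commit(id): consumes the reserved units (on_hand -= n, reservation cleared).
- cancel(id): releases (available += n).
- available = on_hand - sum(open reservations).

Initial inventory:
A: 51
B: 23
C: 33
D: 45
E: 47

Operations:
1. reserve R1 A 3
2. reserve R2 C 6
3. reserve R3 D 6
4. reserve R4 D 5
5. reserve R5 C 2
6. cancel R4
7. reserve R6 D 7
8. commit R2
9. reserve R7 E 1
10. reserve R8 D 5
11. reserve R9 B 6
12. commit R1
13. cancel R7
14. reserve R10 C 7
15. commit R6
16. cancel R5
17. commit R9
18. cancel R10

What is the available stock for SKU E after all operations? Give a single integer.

Answer: 47

Derivation:
Step 1: reserve R1 A 3 -> on_hand[A=51 B=23 C=33 D=45 E=47] avail[A=48 B=23 C=33 D=45 E=47] open={R1}
Step 2: reserve R2 C 6 -> on_hand[A=51 B=23 C=33 D=45 E=47] avail[A=48 B=23 C=27 D=45 E=47] open={R1,R2}
Step 3: reserve R3 D 6 -> on_hand[A=51 B=23 C=33 D=45 E=47] avail[A=48 B=23 C=27 D=39 E=47] open={R1,R2,R3}
Step 4: reserve R4 D 5 -> on_hand[A=51 B=23 C=33 D=45 E=47] avail[A=48 B=23 C=27 D=34 E=47] open={R1,R2,R3,R4}
Step 5: reserve R5 C 2 -> on_hand[A=51 B=23 C=33 D=45 E=47] avail[A=48 B=23 C=25 D=34 E=47] open={R1,R2,R3,R4,R5}
Step 6: cancel R4 -> on_hand[A=51 B=23 C=33 D=45 E=47] avail[A=48 B=23 C=25 D=39 E=47] open={R1,R2,R3,R5}
Step 7: reserve R6 D 7 -> on_hand[A=51 B=23 C=33 D=45 E=47] avail[A=48 B=23 C=25 D=32 E=47] open={R1,R2,R3,R5,R6}
Step 8: commit R2 -> on_hand[A=51 B=23 C=27 D=45 E=47] avail[A=48 B=23 C=25 D=32 E=47] open={R1,R3,R5,R6}
Step 9: reserve R7 E 1 -> on_hand[A=51 B=23 C=27 D=45 E=47] avail[A=48 B=23 C=25 D=32 E=46] open={R1,R3,R5,R6,R7}
Step 10: reserve R8 D 5 -> on_hand[A=51 B=23 C=27 D=45 E=47] avail[A=48 B=23 C=25 D=27 E=46] open={R1,R3,R5,R6,R7,R8}
Step 11: reserve R9 B 6 -> on_hand[A=51 B=23 C=27 D=45 E=47] avail[A=48 B=17 C=25 D=27 E=46] open={R1,R3,R5,R6,R7,R8,R9}
Step 12: commit R1 -> on_hand[A=48 B=23 C=27 D=45 E=47] avail[A=48 B=17 C=25 D=27 E=46] open={R3,R5,R6,R7,R8,R9}
Step 13: cancel R7 -> on_hand[A=48 B=23 C=27 D=45 E=47] avail[A=48 B=17 C=25 D=27 E=47] open={R3,R5,R6,R8,R9}
Step 14: reserve R10 C 7 -> on_hand[A=48 B=23 C=27 D=45 E=47] avail[A=48 B=17 C=18 D=27 E=47] open={R10,R3,R5,R6,R8,R9}
Step 15: commit R6 -> on_hand[A=48 B=23 C=27 D=38 E=47] avail[A=48 B=17 C=18 D=27 E=47] open={R10,R3,R5,R8,R9}
Step 16: cancel R5 -> on_hand[A=48 B=23 C=27 D=38 E=47] avail[A=48 B=17 C=20 D=27 E=47] open={R10,R3,R8,R9}
Step 17: commit R9 -> on_hand[A=48 B=17 C=27 D=38 E=47] avail[A=48 B=17 C=20 D=27 E=47] open={R10,R3,R8}
Step 18: cancel R10 -> on_hand[A=48 B=17 C=27 D=38 E=47] avail[A=48 B=17 C=27 D=27 E=47] open={R3,R8}
Final available[E] = 47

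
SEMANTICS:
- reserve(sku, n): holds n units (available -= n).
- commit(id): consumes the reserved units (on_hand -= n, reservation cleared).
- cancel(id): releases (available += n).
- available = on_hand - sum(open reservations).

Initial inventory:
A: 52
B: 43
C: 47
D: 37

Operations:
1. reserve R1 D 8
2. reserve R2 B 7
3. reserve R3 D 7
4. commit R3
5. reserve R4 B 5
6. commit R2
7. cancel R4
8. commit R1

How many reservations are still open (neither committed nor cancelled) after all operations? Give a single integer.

Answer: 0

Derivation:
Step 1: reserve R1 D 8 -> on_hand[A=52 B=43 C=47 D=37] avail[A=52 B=43 C=47 D=29] open={R1}
Step 2: reserve R2 B 7 -> on_hand[A=52 B=43 C=47 D=37] avail[A=52 B=36 C=47 D=29] open={R1,R2}
Step 3: reserve R3 D 7 -> on_hand[A=52 B=43 C=47 D=37] avail[A=52 B=36 C=47 D=22] open={R1,R2,R3}
Step 4: commit R3 -> on_hand[A=52 B=43 C=47 D=30] avail[A=52 B=36 C=47 D=22] open={R1,R2}
Step 5: reserve R4 B 5 -> on_hand[A=52 B=43 C=47 D=30] avail[A=52 B=31 C=47 D=22] open={R1,R2,R4}
Step 6: commit R2 -> on_hand[A=52 B=36 C=47 D=30] avail[A=52 B=31 C=47 D=22] open={R1,R4}
Step 7: cancel R4 -> on_hand[A=52 B=36 C=47 D=30] avail[A=52 B=36 C=47 D=22] open={R1}
Step 8: commit R1 -> on_hand[A=52 B=36 C=47 D=22] avail[A=52 B=36 C=47 D=22] open={}
Open reservations: [] -> 0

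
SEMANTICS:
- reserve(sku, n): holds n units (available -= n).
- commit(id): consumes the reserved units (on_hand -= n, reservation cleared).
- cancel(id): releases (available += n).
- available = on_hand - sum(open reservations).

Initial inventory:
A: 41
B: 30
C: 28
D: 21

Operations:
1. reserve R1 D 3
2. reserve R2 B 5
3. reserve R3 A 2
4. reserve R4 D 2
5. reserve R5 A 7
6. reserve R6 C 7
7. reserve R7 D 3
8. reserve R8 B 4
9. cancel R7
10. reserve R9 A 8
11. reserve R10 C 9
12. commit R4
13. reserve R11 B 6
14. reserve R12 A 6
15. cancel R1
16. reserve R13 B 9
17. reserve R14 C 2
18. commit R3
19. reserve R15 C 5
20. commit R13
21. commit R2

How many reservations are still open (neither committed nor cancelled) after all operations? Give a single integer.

Answer: 9

Derivation:
Step 1: reserve R1 D 3 -> on_hand[A=41 B=30 C=28 D=21] avail[A=41 B=30 C=28 D=18] open={R1}
Step 2: reserve R2 B 5 -> on_hand[A=41 B=30 C=28 D=21] avail[A=41 B=25 C=28 D=18] open={R1,R2}
Step 3: reserve R3 A 2 -> on_hand[A=41 B=30 C=28 D=21] avail[A=39 B=25 C=28 D=18] open={R1,R2,R3}
Step 4: reserve R4 D 2 -> on_hand[A=41 B=30 C=28 D=21] avail[A=39 B=25 C=28 D=16] open={R1,R2,R3,R4}
Step 5: reserve R5 A 7 -> on_hand[A=41 B=30 C=28 D=21] avail[A=32 B=25 C=28 D=16] open={R1,R2,R3,R4,R5}
Step 6: reserve R6 C 7 -> on_hand[A=41 B=30 C=28 D=21] avail[A=32 B=25 C=21 D=16] open={R1,R2,R3,R4,R5,R6}
Step 7: reserve R7 D 3 -> on_hand[A=41 B=30 C=28 D=21] avail[A=32 B=25 C=21 D=13] open={R1,R2,R3,R4,R5,R6,R7}
Step 8: reserve R8 B 4 -> on_hand[A=41 B=30 C=28 D=21] avail[A=32 B=21 C=21 D=13] open={R1,R2,R3,R4,R5,R6,R7,R8}
Step 9: cancel R7 -> on_hand[A=41 B=30 C=28 D=21] avail[A=32 B=21 C=21 D=16] open={R1,R2,R3,R4,R5,R6,R8}
Step 10: reserve R9 A 8 -> on_hand[A=41 B=30 C=28 D=21] avail[A=24 B=21 C=21 D=16] open={R1,R2,R3,R4,R5,R6,R8,R9}
Step 11: reserve R10 C 9 -> on_hand[A=41 B=30 C=28 D=21] avail[A=24 B=21 C=12 D=16] open={R1,R10,R2,R3,R4,R5,R6,R8,R9}
Step 12: commit R4 -> on_hand[A=41 B=30 C=28 D=19] avail[A=24 B=21 C=12 D=16] open={R1,R10,R2,R3,R5,R6,R8,R9}
Step 13: reserve R11 B 6 -> on_hand[A=41 B=30 C=28 D=19] avail[A=24 B=15 C=12 D=16] open={R1,R10,R11,R2,R3,R5,R6,R8,R9}
Step 14: reserve R12 A 6 -> on_hand[A=41 B=30 C=28 D=19] avail[A=18 B=15 C=12 D=16] open={R1,R10,R11,R12,R2,R3,R5,R6,R8,R9}
Step 15: cancel R1 -> on_hand[A=41 B=30 C=28 D=19] avail[A=18 B=15 C=12 D=19] open={R10,R11,R12,R2,R3,R5,R6,R8,R9}
Step 16: reserve R13 B 9 -> on_hand[A=41 B=30 C=28 D=19] avail[A=18 B=6 C=12 D=19] open={R10,R11,R12,R13,R2,R3,R5,R6,R8,R9}
Step 17: reserve R14 C 2 -> on_hand[A=41 B=30 C=28 D=19] avail[A=18 B=6 C=10 D=19] open={R10,R11,R12,R13,R14,R2,R3,R5,R6,R8,R9}
Step 18: commit R3 -> on_hand[A=39 B=30 C=28 D=19] avail[A=18 B=6 C=10 D=19] open={R10,R11,R12,R13,R14,R2,R5,R6,R8,R9}
Step 19: reserve R15 C 5 -> on_hand[A=39 B=30 C=28 D=19] avail[A=18 B=6 C=5 D=19] open={R10,R11,R12,R13,R14,R15,R2,R5,R6,R8,R9}
Step 20: commit R13 -> on_hand[A=39 B=21 C=28 D=19] avail[A=18 B=6 C=5 D=19] open={R10,R11,R12,R14,R15,R2,R5,R6,R8,R9}
Step 21: commit R2 -> on_hand[A=39 B=16 C=28 D=19] avail[A=18 B=6 C=5 D=19] open={R10,R11,R12,R14,R15,R5,R6,R8,R9}
Open reservations: ['R10', 'R11', 'R12', 'R14', 'R15', 'R5', 'R6', 'R8', 'R9'] -> 9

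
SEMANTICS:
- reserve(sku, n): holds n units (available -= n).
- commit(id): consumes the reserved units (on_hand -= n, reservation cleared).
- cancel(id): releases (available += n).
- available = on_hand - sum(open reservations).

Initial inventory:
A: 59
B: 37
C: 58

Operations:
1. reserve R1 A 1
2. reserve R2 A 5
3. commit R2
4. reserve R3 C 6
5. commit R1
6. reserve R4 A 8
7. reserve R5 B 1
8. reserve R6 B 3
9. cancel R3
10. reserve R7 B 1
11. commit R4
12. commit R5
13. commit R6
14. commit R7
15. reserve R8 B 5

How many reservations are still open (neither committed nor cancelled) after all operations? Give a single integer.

Step 1: reserve R1 A 1 -> on_hand[A=59 B=37 C=58] avail[A=58 B=37 C=58] open={R1}
Step 2: reserve R2 A 5 -> on_hand[A=59 B=37 C=58] avail[A=53 B=37 C=58] open={R1,R2}
Step 3: commit R2 -> on_hand[A=54 B=37 C=58] avail[A=53 B=37 C=58] open={R1}
Step 4: reserve R3 C 6 -> on_hand[A=54 B=37 C=58] avail[A=53 B=37 C=52] open={R1,R3}
Step 5: commit R1 -> on_hand[A=53 B=37 C=58] avail[A=53 B=37 C=52] open={R3}
Step 6: reserve R4 A 8 -> on_hand[A=53 B=37 C=58] avail[A=45 B=37 C=52] open={R3,R4}
Step 7: reserve R5 B 1 -> on_hand[A=53 B=37 C=58] avail[A=45 B=36 C=52] open={R3,R4,R5}
Step 8: reserve R6 B 3 -> on_hand[A=53 B=37 C=58] avail[A=45 B=33 C=52] open={R3,R4,R5,R6}
Step 9: cancel R3 -> on_hand[A=53 B=37 C=58] avail[A=45 B=33 C=58] open={R4,R5,R6}
Step 10: reserve R7 B 1 -> on_hand[A=53 B=37 C=58] avail[A=45 B=32 C=58] open={R4,R5,R6,R7}
Step 11: commit R4 -> on_hand[A=45 B=37 C=58] avail[A=45 B=32 C=58] open={R5,R6,R7}
Step 12: commit R5 -> on_hand[A=45 B=36 C=58] avail[A=45 B=32 C=58] open={R6,R7}
Step 13: commit R6 -> on_hand[A=45 B=33 C=58] avail[A=45 B=32 C=58] open={R7}
Step 14: commit R7 -> on_hand[A=45 B=32 C=58] avail[A=45 B=32 C=58] open={}
Step 15: reserve R8 B 5 -> on_hand[A=45 B=32 C=58] avail[A=45 B=27 C=58] open={R8}
Open reservations: ['R8'] -> 1

Answer: 1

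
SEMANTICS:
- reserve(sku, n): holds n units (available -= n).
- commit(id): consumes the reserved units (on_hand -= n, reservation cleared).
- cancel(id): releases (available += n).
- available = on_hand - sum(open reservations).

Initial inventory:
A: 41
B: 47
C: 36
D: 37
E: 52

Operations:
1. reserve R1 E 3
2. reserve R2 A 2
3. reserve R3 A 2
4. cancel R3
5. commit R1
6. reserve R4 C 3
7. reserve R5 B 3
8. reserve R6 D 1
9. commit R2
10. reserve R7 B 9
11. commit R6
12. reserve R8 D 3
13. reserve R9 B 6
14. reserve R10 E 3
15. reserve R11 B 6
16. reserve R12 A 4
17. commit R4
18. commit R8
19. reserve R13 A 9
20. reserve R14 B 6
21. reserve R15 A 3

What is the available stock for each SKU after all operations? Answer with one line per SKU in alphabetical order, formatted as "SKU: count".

Step 1: reserve R1 E 3 -> on_hand[A=41 B=47 C=36 D=37 E=52] avail[A=41 B=47 C=36 D=37 E=49] open={R1}
Step 2: reserve R2 A 2 -> on_hand[A=41 B=47 C=36 D=37 E=52] avail[A=39 B=47 C=36 D=37 E=49] open={R1,R2}
Step 3: reserve R3 A 2 -> on_hand[A=41 B=47 C=36 D=37 E=52] avail[A=37 B=47 C=36 D=37 E=49] open={R1,R2,R3}
Step 4: cancel R3 -> on_hand[A=41 B=47 C=36 D=37 E=52] avail[A=39 B=47 C=36 D=37 E=49] open={R1,R2}
Step 5: commit R1 -> on_hand[A=41 B=47 C=36 D=37 E=49] avail[A=39 B=47 C=36 D=37 E=49] open={R2}
Step 6: reserve R4 C 3 -> on_hand[A=41 B=47 C=36 D=37 E=49] avail[A=39 B=47 C=33 D=37 E=49] open={R2,R4}
Step 7: reserve R5 B 3 -> on_hand[A=41 B=47 C=36 D=37 E=49] avail[A=39 B=44 C=33 D=37 E=49] open={R2,R4,R5}
Step 8: reserve R6 D 1 -> on_hand[A=41 B=47 C=36 D=37 E=49] avail[A=39 B=44 C=33 D=36 E=49] open={R2,R4,R5,R6}
Step 9: commit R2 -> on_hand[A=39 B=47 C=36 D=37 E=49] avail[A=39 B=44 C=33 D=36 E=49] open={R4,R5,R6}
Step 10: reserve R7 B 9 -> on_hand[A=39 B=47 C=36 D=37 E=49] avail[A=39 B=35 C=33 D=36 E=49] open={R4,R5,R6,R7}
Step 11: commit R6 -> on_hand[A=39 B=47 C=36 D=36 E=49] avail[A=39 B=35 C=33 D=36 E=49] open={R4,R5,R7}
Step 12: reserve R8 D 3 -> on_hand[A=39 B=47 C=36 D=36 E=49] avail[A=39 B=35 C=33 D=33 E=49] open={R4,R5,R7,R8}
Step 13: reserve R9 B 6 -> on_hand[A=39 B=47 C=36 D=36 E=49] avail[A=39 B=29 C=33 D=33 E=49] open={R4,R5,R7,R8,R9}
Step 14: reserve R10 E 3 -> on_hand[A=39 B=47 C=36 D=36 E=49] avail[A=39 B=29 C=33 D=33 E=46] open={R10,R4,R5,R7,R8,R9}
Step 15: reserve R11 B 6 -> on_hand[A=39 B=47 C=36 D=36 E=49] avail[A=39 B=23 C=33 D=33 E=46] open={R10,R11,R4,R5,R7,R8,R9}
Step 16: reserve R12 A 4 -> on_hand[A=39 B=47 C=36 D=36 E=49] avail[A=35 B=23 C=33 D=33 E=46] open={R10,R11,R12,R4,R5,R7,R8,R9}
Step 17: commit R4 -> on_hand[A=39 B=47 C=33 D=36 E=49] avail[A=35 B=23 C=33 D=33 E=46] open={R10,R11,R12,R5,R7,R8,R9}
Step 18: commit R8 -> on_hand[A=39 B=47 C=33 D=33 E=49] avail[A=35 B=23 C=33 D=33 E=46] open={R10,R11,R12,R5,R7,R9}
Step 19: reserve R13 A 9 -> on_hand[A=39 B=47 C=33 D=33 E=49] avail[A=26 B=23 C=33 D=33 E=46] open={R10,R11,R12,R13,R5,R7,R9}
Step 20: reserve R14 B 6 -> on_hand[A=39 B=47 C=33 D=33 E=49] avail[A=26 B=17 C=33 D=33 E=46] open={R10,R11,R12,R13,R14,R5,R7,R9}
Step 21: reserve R15 A 3 -> on_hand[A=39 B=47 C=33 D=33 E=49] avail[A=23 B=17 C=33 D=33 E=46] open={R10,R11,R12,R13,R14,R15,R5,R7,R9}

Answer: A: 23
B: 17
C: 33
D: 33
E: 46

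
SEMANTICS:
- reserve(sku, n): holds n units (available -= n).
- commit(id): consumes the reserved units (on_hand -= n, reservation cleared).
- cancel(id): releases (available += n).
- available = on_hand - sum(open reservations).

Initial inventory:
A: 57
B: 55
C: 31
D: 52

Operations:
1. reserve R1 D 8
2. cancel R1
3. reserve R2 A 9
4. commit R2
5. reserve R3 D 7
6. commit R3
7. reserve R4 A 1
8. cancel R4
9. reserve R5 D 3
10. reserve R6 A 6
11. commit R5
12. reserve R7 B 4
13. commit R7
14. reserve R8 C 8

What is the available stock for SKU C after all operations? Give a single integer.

Step 1: reserve R1 D 8 -> on_hand[A=57 B=55 C=31 D=52] avail[A=57 B=55 C=31 D=44] open={R1}
Step 2: cancel R1 -> on_hand[A=57 B=55 C=31 D=52] avail[A=57 B=55 C=31 D=52] open={}
Step 3: reserve R2 A 9 -> on_hand[A=57 B=55 C=31 D=52] avail[A=48 B=55 C=31 D=52] open={R2}
Step 4: commit R2 -> on_hand[A=48 B=55 C=31 D=52] avail[A=48 B=55 C=31 D=52] open={}
Step 5: reserve R3 D 7 -> on_hand[A=48 B=55 C=31 D=52] avail[A=48 B=55 C=31 D=45] open={R3}
Step 6: commit R3 -> on_hand[A=48 B=55 C=31 D=45] avail[A=48 B=55 C=31 D=45] open={}
Step 7: reserve R4 A 1 -> on_hand[A=48 B=55 C=31 D=45] avail[A=47 B=55 C=31 D=45] open={R4}
Step 8: cancel R4 -> on_hand[A=48 B=55 C=31 D=45] avail[A=48 B=55 C=31 D=45] open={}
Step 9: reserve R5 D 3 -> on_hand[A=48 B=55 C=31 D=45] avail[A=48 B=55 C=31 D=42] open={R5}
Step 10: reserve R6 A 6 -> on_hand[A=48 B=55 C=31 D=45] avail[A=42 B=55 C=31 D=42] open={R5,R6}
Step 11: commit R5 -> on_hand[A=48 B=55 C=31 D=42] avail[A=42 B=55 C=31 D=42] open={R6}
Step 12: reserve R7 B 4 -> on_hand[A=48 B=55 C=31 D=42] avail[A=42 B=51 C=31 D=42] open={R6,R7}
Step 13: commit R7 -> on_hand[A=48 B=51 C=31 D=42] avail[A=42 B=51 C=31 D=42] open={R6}
Step 14: reserve R8 C 8 -> on_hand[A=48 B=51 C=31 D=42] avail[A=42 B=51 C=23 D=42] open={R6,R8}
Final available[C] = 23

Answer: 23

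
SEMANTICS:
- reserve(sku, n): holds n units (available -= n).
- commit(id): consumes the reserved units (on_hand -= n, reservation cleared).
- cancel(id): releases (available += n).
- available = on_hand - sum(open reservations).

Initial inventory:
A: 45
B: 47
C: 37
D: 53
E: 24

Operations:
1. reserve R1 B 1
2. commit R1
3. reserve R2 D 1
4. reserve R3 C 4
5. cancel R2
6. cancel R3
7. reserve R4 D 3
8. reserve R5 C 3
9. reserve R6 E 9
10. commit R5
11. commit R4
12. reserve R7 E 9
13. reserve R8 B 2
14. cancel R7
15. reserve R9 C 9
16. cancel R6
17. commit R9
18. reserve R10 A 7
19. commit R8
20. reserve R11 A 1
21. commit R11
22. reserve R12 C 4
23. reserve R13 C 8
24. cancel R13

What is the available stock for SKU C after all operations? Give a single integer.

Answer: 21

Derivation:
Step 1: reserve R1 B 1 -> on_hand[A=45 B=47 C=37 D=53 E=24] avail[A=45 B=46 C=37 D=53 E=24] open={R1}
Step 2: commit R1 -> on_hand[A=45 B=46 C=37 D=53 E=24] avail[A=45 B=46 C=37 D=53 E=24] open={}
Step 3: reserve R2 D 1 -> on_hand[A=45 B=46 C=37 D=53 E=24] avail[A=45 B=46 C=37 D=52 E=24] open={R2}
Step 4: reserve R3 C 4 -> on_hand[A=45 B=46 C=37 D=53 E=24] avail[A=45 B=46 C=33 D=52 E=24] open={R2,R3}
Step 5: cancel R2 -> on_hand[A=45 B=46 C=37 D=53 E=24] avail[A=45 B=46 C=33 D=53 E=24] open={R3}
Step 6: cancel R3 -> on_hand[A=45 B=46 C=37 D=53 E=24] avail[A=45 B=46 C=37 D=53 E=24] open={}
Step 7: reserve R4 D 3 -> on_hand[A=45 B=46 C=37 D=53 E=24] avail[A=45 B=46 C=37 D=50 E=24] open={R4}
Step 8: reserve R5 C 3 -> on_hand[A=45 B=46 C=37 D=53 E=24] avail[A=45 B=46 C=34 D=50 E=24] open={R4,R5}
Step 9: reserve R6 E 9 -> on_hand[A=45 B=46 C=37 D=53 E=24] avail[A=45 B=46 C=34 D=50 E=15] open={R4,R5,R6}
Step 10: commit R5 -> on_hand[A=45 B=46 C=34 D=53 E=24] avail[A=45 B=46 C=34 D=50 E=15] open={R4,R6}
Step 11: commit R4 -> on_hand[A=45 B=46 C=34 D=50 E=24] avail[A=45 B=46 C=34 D=50 E=15] open={R6}
Step 12: reserve R7 E 9 -> on_hand[A=45 B=46 C=34 D=50 E=24] avail[A=45 B=46 C=34 D=50 E=6] open={R6,R7}
Step 13: reserve R8 B 2 -> on_hand[A=45 B=46 C=34 D=50 E=24] avail[A=45 B=44 C=34 D=50 E=6] open={R6,R7,R8}
Step 14: cancel R7 -> on_hand[A=45 B=46 C=34 D=50 E=24] avail[A=45 B=44 C=34 D=50 E=15] open={R6,R8}
Step 15: reserve R9 C 9 -> on_hand[A=45 B=46 C=34 D=50 E=24] avail[A=45 B=44 C=25 D=50 E=15] open={R6,R8,R9}
Step 16: cancel R6 -> on_hand[A=45 B=46 C=34 D=50 E=24] avail[A=45 B=44 C=25 D=50 E=24] open={R8,R9}
Step 17: commit R9 -> on_hand[A=45 B=46 C=25 D=50 E=24] avail[A=45 B=44 C=25 D=50 E=24] open={R8}
Step 18: reserve R10 A 7 -> on_hand[A=45 B=46 C=25 D=50 E=24] avail[A=38 B=44 C=25 D=50 E=24] open={R10,R8}
Step 19: commit R8 -> on_hand[A=45 B=44 C=25 D=50 E=24] avail[A=38 B=44 C=25 D=50 E=24] open={R10}
Step 20: reserve R11 A 1 -> on_hand[A=45 B=44 C=25 D=50 E=24] avail[A=37 B=44 C=25 D=50 E=24] open={R10,R11}
Step 21: commit R11 -> on_hand[A=44 B=44 C=25 D=50 E=24] avail[A=37 B=44 C=25 D=50 E=24] open={R10}
Step 22: reserve R12 C 4 -> on_hand[A=44 B=44 C=25 D=50 E=24] avail[A=37 B=44 C=21 D=50 E=24] open={R10,R12}
Step 23: reserve R13 C 8 -> on_hand[A=44 B=44 C=25 D=50 E=24] avail[A=37 B=44 C=13 D=50 E=24] open={R10,R12,R13}
Step 24: cancel R13 -> on_hand[A=44 B=44 C=25 D=50 E=24] avail[A=37 B=44 C=21 D=50 E=24] open={R10,R12}
Final available[C] = 21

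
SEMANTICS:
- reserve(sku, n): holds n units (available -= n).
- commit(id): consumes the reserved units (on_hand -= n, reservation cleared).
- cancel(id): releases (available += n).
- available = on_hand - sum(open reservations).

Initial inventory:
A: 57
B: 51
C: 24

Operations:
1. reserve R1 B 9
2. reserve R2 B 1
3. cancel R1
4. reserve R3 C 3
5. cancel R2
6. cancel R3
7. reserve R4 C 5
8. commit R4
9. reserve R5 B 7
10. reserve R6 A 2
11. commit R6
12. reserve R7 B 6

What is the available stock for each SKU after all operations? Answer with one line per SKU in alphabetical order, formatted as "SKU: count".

Answer: A: 55
B: 38
C: 19

Derivation:
Step 1: reserve R1 B 9 -> on_hand[A=57 B=51 C=24] avail[A=57 B=42 C=24] open={R1}
Step 2: reserve R2 B 1 -> on_hand[A=57 B=51 C=24] avail[A=57 B=41 C=24] open={R1,R2}
Step 3: cancel R1 -> on_hand[A=57 B=51 C=24] avail[A=57 B=50 C=24] open={R2}
Step 4: reserve R3 C 3 -> on_hand[A=57 B=51 C=24] avail[A=57 B=50 C=21] open={R2,R3}
Step 5: cancel R2 -> on_hand[A=57 B=51 C=24] avail[A=57 B=51 C=21] open={R3}
Step 6: cancel R3 -> on_hand[A=57 B=51 C=24] avail[A=57 B=51 C=24] open={}
Step 7: reserve R4 C 5 -> on_hand[A=57 B=51 C=24] avail[A=57 B=51 C=19] open={R4}
Step 8: commit R4 -> on_hand[A=57 B=51 C=19] avail[A=57 B=51 C=19] open={}
Step 9: reserve R5 B 7 -> on_hand[A=57 B=51 C=19] avail[A=57 B=44 C=19] open={R5}
Step 10: reserve R6 A 2 -> on_hand[A=57 B=51 C=19] avail[A=55 B=44 C=19] open={R5,R6}
Step 11: commit R6 -> on_hand[A=55 B=51 C=19] avail[A=55 B=44 C=19] open={R5}
Step 12: reserve R7 B 6 -> on_hand[A=55 B=51 C=19] avail[A=55 B=38 C=19] open={R5,R7}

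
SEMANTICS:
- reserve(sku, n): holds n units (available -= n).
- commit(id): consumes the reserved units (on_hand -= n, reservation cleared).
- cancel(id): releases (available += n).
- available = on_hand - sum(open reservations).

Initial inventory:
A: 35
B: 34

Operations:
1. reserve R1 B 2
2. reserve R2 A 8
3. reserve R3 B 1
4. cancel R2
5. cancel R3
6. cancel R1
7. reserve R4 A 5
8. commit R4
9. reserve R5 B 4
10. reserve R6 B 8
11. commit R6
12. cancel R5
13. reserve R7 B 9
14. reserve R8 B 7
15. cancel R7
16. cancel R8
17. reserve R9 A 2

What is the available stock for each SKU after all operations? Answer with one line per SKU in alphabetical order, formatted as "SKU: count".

Step 1: reserve R1 B 2 -> on_hand[A=35 B=34] avail[A=35 B=32] open={R1}
Step 2: reserve R2 A 8 -> on_hand[A=35 B=34] avail[A=27 B=32] open={R1,R2}
Step 3: reserve R3 B 1 -> on_hand[A=35 B=34] avail[A=27 B=31] open={R1,R2,R3}
Step 4: cancel R2 -> on_hand[A=35 B=34] avail[A=35 B=31] open={R1,R3}
Step 5: cancel R3 -> on_hand[A=35 B=34] avail[A=35 B=32] open={R1}
Step 6: cancel R1 -> on_hand[A=35 B=34] avail[A=35 B=34] open={}
Step 7: reserve R4 A 5 -> on_hand[A=35 B=34] avail[A=30 B=34] open={R4}
Step 8: commit R4 -> on_hand[A=30 B=34] avail[A=30 B=34] open={}
Step 9: reserve R5 B 4 -> on_hand[A=30 B=34] avail[A=30 B=30] open={R5}
Step 10: reserve R6 B 8 -> on_hand[A=30 B=34] avail[A=30 B=22] open={R5,R6}
Step 11: commit R6 -> on_hand[A=30 B=26] avail[A=30 B=22] open={R5}
Step 12: cancel R5 -> on_hand[A=30 B=26] avail[A=30 B=26] open={}
Step 13: reserve R7 B 9 -> on_hand[A=30 B=26] avail[A=30 B=17] open={R7}
Step 14: reserve R8 B 7 -> on_hand[A=30 B=26] avail[A=30 B=10] open={R7,R8}
Step 15: cancel R7 -> on_hand[A=30 B=26] avail[A=30 B=19] open={R8}
Step 16: cancel R8 -> on_hand[A=30 B=26] avail[A=30 B=26] open={}
Step 17: reserve R9 A 2 -> on_hand[A=30 B=26] avail[A=28 B=26] open={R9}

Answer: A: 28
B: 26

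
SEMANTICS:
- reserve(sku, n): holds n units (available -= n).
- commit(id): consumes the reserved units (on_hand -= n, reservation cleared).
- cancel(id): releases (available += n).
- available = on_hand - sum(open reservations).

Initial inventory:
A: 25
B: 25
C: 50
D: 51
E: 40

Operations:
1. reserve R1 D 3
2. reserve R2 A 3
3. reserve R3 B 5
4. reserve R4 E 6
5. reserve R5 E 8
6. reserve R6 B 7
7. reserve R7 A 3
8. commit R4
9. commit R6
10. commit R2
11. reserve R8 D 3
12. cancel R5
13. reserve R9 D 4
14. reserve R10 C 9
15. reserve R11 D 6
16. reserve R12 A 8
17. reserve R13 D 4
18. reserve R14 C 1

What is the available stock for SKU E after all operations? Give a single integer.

Answer: 34

Derivation:
Step 1: reserve R1 D 3 -> on_hand[A=25 B=25 C=50 D=51 E=40] avail[A=25 B=25 C=50 D=48 E=40] open={R1}
Step 2: reserve R2 A 3 -> on_hand[A=25 B=25 C=50 D=51 E=40] avail[A=22 B=25 C=50 D=48 E=40] open={R1,R2}
Step 3: reserve R3 B 5 -> on_hand[A=25 B=25 C=50 D=51 E=40] avail[A=22 B=20 C=50 D=48 E=40] open={R1,R2,R3}
Step 4: reserve R4 E 6 -> on_hand[A=25 B=25 C=50 D=51 E=40] avail[A=22 B=20 C=50 D=48 E=34] open={R1,R2,R3,R4}
Step 5: reserve R5 E 8 -> on_hand[A=25 B=25 C=50 D=51 E=40] avail[A=22 B=20 C=50 D=48 E=26] open={R1,R2,R3,R4,R5}
Step 6: reserve R6 B 7 -> on_hand[A=25 B=25 C=50 D=51 E=40] avail[A=22 B=13 C=50 D=48 E=26] open={R1,R2,R3,R4,R5,R6}
Step 7: reserve R7 A 3 -> on_hand[A=25 B=25 C=50 D=51 E=40] avail[A=19 B=13 C=50 D=48 E=26] open={R1,R2,R3,R4,R5,R6,R7}
Step 8: commit R4 -> on_hand[A=25 B=25 C=50 D=51 E=34] avail[A=19 B=13 C=50 D=48 E=26] open={R1,R2,R3,R5,R6,R7}
Step 9: commit R6 -> on_hand[A=25 B=18 C=50 D=51 E=34] avail[A=19 B=13 C=50 D=48 E=26] open={R1,R2,R3,R5,R7}
Step 10: commit R2 -> on_hand[A=22 B=18 C=50 D=51 E=34] avail[A=19 B=13 C=50 D=48 E=26] open={R1,R3,R5,R7}
Step 11: reserve R8 D 3 -> on_hand[A=22 B=18 C=50 D=51 E=34] avail[A=19 B=13 C=50 D=45 E=26] open={R1,R3,R5,R7,R8}
Step 12: cancel R5 -> on_hand[A=22 B=18 C=50 D=51 E=34] avail[A=19 B=13 C=50 D=45 E=34] open={R1,R3,R7,R8}
Step 13: reserve R9 D 4 -> on_hand[A=22 B=18 C=50 D=51 E=34] avail[A=19 B=13 C=50 D=41 E=34] open={R1,R3,R7,R8,R9}
Step 14: reserve R10 C 9 -> on_hand[A=22 B=18 C=50 D=51 E=34] avail[A=19 B=13 C=41 D=41 E=34] open={R1,R10,R3,R7,R8,R9}
Step 15: reserve R11 D 6 -> on_hand[A=22 B=18 C=50 D=51 E=34] avail[A=19 B=13 C=41 D=35 E=34] open={R1,R10,R11,R3,R7,R8,R9}
Step 16: reserve R12 A 8 -> on_hand[A=22 B=18 C=50 D=51 E=34] avail[A=11 B=13 C=41 D=35 E=34] open={R1,R10,R11,R12,R3,R7,R8,R9}
Step 17: reserve R13 D 4 -> on_hand[A=22 B=18 C=50 D=51 E=34] avail[A=11 B=13 C=41 D=31 E=34] open={R1,R10,R11,R12,R13,R3,R7,R8,R9}
Step 18: reserve R14 C 1 -> on_hand[A=22 B=18 C=50 D=51 E=34] avail[A=11 B=13 C=40 D=31 E=34] open={R1,R10,R11,R12,R13,R14,R3,R7,R8,R9}
Final available[E] = 34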